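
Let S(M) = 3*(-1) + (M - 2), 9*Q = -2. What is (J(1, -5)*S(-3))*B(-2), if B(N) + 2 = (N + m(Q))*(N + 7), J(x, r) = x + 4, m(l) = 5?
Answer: -520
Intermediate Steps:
Q = -2/9 (Q = (1/9)*(-2) = -2/9 ≈ -0.22222)
J(x, r) = 4 + x
S(M) = -5 + M (S(M) = -3 + (-2 + M) = -5 + M)
B(N) = -2 + (5 + N)*(7 + N) (B(N) = -2 + (N + 5)*(N + 7) = -2 + (5 + N)*(7 + N))
(J(1, -5)*S(-3))*B(-2) = ((4 + 1)*(-5 - 3))*(33 + (-2)**2 + 12*(-2)) = (5*(-8))*(33 + 4 - 24) = -40*13 = -520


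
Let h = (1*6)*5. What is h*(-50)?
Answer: -1500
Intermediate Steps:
h = 30 (h = 6*5 = 30)
h*(-50) = 30*(-50) = -1500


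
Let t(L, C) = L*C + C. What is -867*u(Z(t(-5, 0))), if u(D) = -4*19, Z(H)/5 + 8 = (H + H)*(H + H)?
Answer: 65892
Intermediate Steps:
t(L, C) = C + C*L (t(L, C) = C*L + C = C + C*L)
Z(H) = -40 + 20*H² (Z(H) = -40 + 5*((H + H)*(H + H)) = -40 + 5*((2*H)*(2*H)) = -40 + 5*(4*H²) = -40 + 20*H²)
u(D) = -76
-867*u(Z(t(-5, 0))) = -867*(-76) = 65892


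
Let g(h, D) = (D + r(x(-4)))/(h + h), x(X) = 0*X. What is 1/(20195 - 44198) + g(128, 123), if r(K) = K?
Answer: 2952113/6144768 ≈ 0.48043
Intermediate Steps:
x(X) = 0
g(h, D) = D/(2*h) (g(h, D) = (D + 0)/(h + h) = D/((2*h)) = D*(1/(2*h)) = D/(2*h))
1/(20195 - 44198) + g(128, 123) = 1/(20195 - 44198) + (1/2)*123/128 = 1/(-24003) + (1/2)*123*(1/128) = -1/24003 + 123/256 = 2952113/6144768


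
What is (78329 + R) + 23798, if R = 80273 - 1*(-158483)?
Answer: 340883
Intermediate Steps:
R = 238756 (R = 80273 + 158483 = 238756)
(78329 + R) + 23798 = (78329 + 238756) + 23798 = 317085 + 23798 = 340883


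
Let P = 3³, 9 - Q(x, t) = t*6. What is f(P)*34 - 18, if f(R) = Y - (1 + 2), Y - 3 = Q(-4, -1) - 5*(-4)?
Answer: 1172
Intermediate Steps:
Q(x, t) = 9 - 6*t (Q(x, t) = 9 - t*6 = 9 - 6*t)
P = 27
Y = 38 (Y = 3 + ((9 - 6*(-1)) - 5*(-4)) = 3 + ((9 + 6) + 20) = 3 + (15 + 20) = 3 + 35 = 38)
f(R) = 35 (f(R) = 38 - (1 + 2) = 38 - 1*3 = 38 - 3 = 35)
f(P)*34 - 18 = 35*34 - 18 = 1190 - 18 = 1172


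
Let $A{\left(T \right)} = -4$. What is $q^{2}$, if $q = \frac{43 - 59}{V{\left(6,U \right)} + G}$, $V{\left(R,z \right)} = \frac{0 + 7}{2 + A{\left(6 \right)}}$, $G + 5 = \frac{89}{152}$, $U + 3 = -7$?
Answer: $\frac{5914624}{1447209} \approx 4.0869$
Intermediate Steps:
$U = -10$ ($U = -3 - 7 = -10$)
$G = - \frac{671}{152}$ ($G = -5 + \frac{89}{152} = - \frac{671}{152} \approx -4.4145$)
$V{\left(R,z \right)} = - \frac{7}{2}$ ($V{\left(R,z \right)} = \frac{0 + 7}{2 - 4} = \frac{7}{-2} = 7 \left(- \frac{1}{2}\right) = - \frac{7}{2}$)
$q = \frac{2432}{1203}$ ($q = \frac{43 - 59}{- \frac{7}{2} - \frac{671}{152}} = - \frac{16}{- \frac{1203}{152}} = \left(-16\right) \left(- \frac{152}{1203}\right) = \frac{2432}{1203} \approx 2.0216$)
$q^{2} = \left(\frac{2432}{1203}\right)^{2} = \frac{5914624}{1447209}$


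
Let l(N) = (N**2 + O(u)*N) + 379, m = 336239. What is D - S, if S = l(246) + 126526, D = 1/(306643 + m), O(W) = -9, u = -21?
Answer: -119066246573/642882 ≈ -1.8521e+5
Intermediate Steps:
l(N) = 379 + N**2 - 9*N (l(N) = (N**2 - 9*N) + 379 = 379 + N**2 - 9*N)
D = 1/642882 (D = 1/(306643 + 336239) = 1/642882 ≈ 1.5555e-6)
S = 185207 (S = (379 + 246**2 - 9*246) + 126526 = (379 + 60516 - 2214) + 126526 = 58681 + 126526 = 185207)
D - S = 1/642882 - 1*185207 = 1/642882 - 185207 = -119066246573/642882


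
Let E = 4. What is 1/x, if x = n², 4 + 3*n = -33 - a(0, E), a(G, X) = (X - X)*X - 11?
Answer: 9/676 ≈ 0.013314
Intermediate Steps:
a(G, X) = -11 (a(G, X) = 0*X - 11 = 0 - 11 = -11)
n = -26/3 (n = -4/3 + (-33 - 1*(-11))/3 = -4/3 + (-33 + 11)/3 = -4/3 + (⅓)*(-22) = -4/3 - 22/3 = -26/3 ≈ -8.6667)
x = 676/9 (x = (-26/3)² = 676/9 ≈ 75.111)
1/x = 1/(676/9) = 9/676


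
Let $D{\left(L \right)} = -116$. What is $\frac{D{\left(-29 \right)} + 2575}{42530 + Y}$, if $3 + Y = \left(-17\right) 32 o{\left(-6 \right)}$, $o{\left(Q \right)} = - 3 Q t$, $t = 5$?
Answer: $- \frac{2459}{6433} \approx -0.38225$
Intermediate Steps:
$o{\left(Q \right)} = - 15 Q$ ($o{\left(Q \right)} = - 3 Q 5 = - 15 Q$)
$Y = -48963$ ($Y = -3 + \left(-17\right) 32 \left(\left(-15\right) \left(-6\right)\right) = -3 - 48960 = -48963$)
$\frac{D{\left(-29 \right)} + 2575}{42530 + Y} = \frac{-116 + 2575}{42530 - 48963} = \frac{2459}{-6433} = 2459 \left(- \frac{1}{6433}\right) = - \frac{2459}{6433}$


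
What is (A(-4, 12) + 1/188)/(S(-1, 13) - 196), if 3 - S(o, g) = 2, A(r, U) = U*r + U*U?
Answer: -18049/36660 ≈ -0.49233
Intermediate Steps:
A(r, U) = U² + U*r (A(r, U) = U*r + U² = U² + U*r)
S(o, g) = 1 (S(o, g) = 3 - 1*2 = 3 - 2 = 1)
(A(-4, 12) + 1/188)/(S(-1, 13) - 196) = (12*(12 - 4) + 1/188)/(1 - 196) = (12*8 + 1/188)/(-195) = (96 + 1/188)*(-1/195) = (18049/188)*(-1/195) = -18049/36660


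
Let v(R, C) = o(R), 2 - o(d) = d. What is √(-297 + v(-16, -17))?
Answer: 3*I*√31 ≈ 16.703*I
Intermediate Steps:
o(d) = 2 - d
v(R, C) = 2 - R
√(-297 + v(-16, -17)) = √(-297 + (2 - 1*(-16))) = √(-297 + (2 + 16)) = √(-297 + 18) = √(-279) = 3*I*√31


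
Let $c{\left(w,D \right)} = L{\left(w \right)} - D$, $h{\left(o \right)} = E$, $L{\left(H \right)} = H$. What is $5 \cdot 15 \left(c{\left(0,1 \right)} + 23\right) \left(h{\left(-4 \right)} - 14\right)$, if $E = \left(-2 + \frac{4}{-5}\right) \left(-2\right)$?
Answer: $-13860$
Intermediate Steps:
$E = \frac{28}{5}$ ($E = \left(-2 + 4 \left(- \frac{1}{5}\right)\right) \left(-2\right) = \left(-2 - \frac{4}{5}\right) \left(-2\right) = \left(- \frac{14}{5}\right) \left(-2\right) = \frac{28}{5} \approx 5.6$)
$h{\left(o \right)} = \frac{28}{5}$
$c{\left(w,D \right)} = w - D$
$5 \cdot 15 \left(c{\left(0,1 \right)} + 23\right) \left(h{\left(-4 \right)} - 14\right) = 5 \cdot 15 \left(\left(0 - 1\right) + 23\right) \left(\frac{28}{5} - 14\right) = 75 \left(\left(0 - 1\right) + 23\right) \left(- \frac{42}{5}\right) = 75 \left(-1 + 23\right) \left(- \frac{42}{5}\right) = 75 \cdot 22 \left(- \frac{42}{5}\right) = 75 \left(- \frac{924}{5}\right) = -13860$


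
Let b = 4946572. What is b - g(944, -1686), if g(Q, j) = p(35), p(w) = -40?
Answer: 4946612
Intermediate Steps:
g(Q, j) = -40
b - g(944, -1686) = 4946572 - 1*(-40) = 4946572 + 40 = 4946612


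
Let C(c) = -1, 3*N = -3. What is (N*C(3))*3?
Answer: 3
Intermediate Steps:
N = -1 (N = (1/3)*(-3) = -1)
(N*C(3))*3 = -1*(-1)*3 = 1*3 = 3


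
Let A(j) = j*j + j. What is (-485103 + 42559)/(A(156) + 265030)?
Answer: -221272/144761 ≈ -1.5285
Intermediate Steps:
A(j) = j + j² (A(j) = j² + j = j + j²)
(-485103 + 42559)/(A(156) + 265030) = (-485103 + 42559)/(156*(1 + 156) + 265030) = -442544/(156*157 + 265030) = -442544/(24492 + 265030) = -442544/289522 = -442544*1/289522 = -221272/144761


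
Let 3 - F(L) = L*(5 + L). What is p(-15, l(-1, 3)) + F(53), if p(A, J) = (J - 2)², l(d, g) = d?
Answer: -3062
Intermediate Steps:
p(A, J) = (-2 + J)²
F(L) = 3 - L*(5 + L)
p(-15, l(-1, 3)) + F(53) = (-2 - 1)² + (3 - 1*53² - 5*53) = (-3)² + (3 - 1*2809 - 265) = 9 + (3 - 2809 - 265) = 9 - 3071 = -3062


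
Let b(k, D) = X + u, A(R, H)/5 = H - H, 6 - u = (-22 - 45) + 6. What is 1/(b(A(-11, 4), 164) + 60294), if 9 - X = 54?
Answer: 1/60316 ≈ 1.6579e-5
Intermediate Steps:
X = -45 (X = 9 - 1*54 = 9 - 54 = -45)
u = 67 (u = 6 - ((-22 - 45) + 6) = 6 - (-67 + 6) = 6 - 1*(-61) = 6 + 61 = 67)
A(R, H) = 0 (A(R, H) = 5*(H - H) = 5*0 = 0)
b(k, D) = 22 (b(k, D) = -45 + 67 = 22)
1/(b(A(-11, 4), 164) + 60294) = 1/(22 + 60294) = 1/60316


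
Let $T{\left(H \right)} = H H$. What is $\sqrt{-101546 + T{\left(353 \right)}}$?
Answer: $\sqrt{23063} \approx 151.86$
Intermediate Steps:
$T{\left(H \right)} = H^{2}$
$\sqrt{-101546 + T{\left(353 \right)}} = \sqrt{-101546 + 353^{2}} = \sqrt{-101546 + 124609} = \sqrt{23063}$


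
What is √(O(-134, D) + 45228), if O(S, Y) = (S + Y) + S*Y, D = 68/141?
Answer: √895238610/141 ≈ 212.20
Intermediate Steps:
D = 68/141 (D = 68*(1/141) = 68/141 ≈ 0.48227)
O(S, Y) = S + Y + S*Y
√(O(-134, D) + 45228) = √((-134 + 68/141 - 134*68/141) + 45228) = √((-134 + 68/141 - 9112/141) + 45228) = √(-27938/141 + 45228) = √(6349210/141) = √895238610/141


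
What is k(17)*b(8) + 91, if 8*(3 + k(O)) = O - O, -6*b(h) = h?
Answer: 95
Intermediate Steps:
b(h) = -h/6
k(O) = -3 (k(O) = -3 + (O - O)/8 = -3 + (⅛)*0 = -3 + 0 = -3)
k(17)*b(8) + 91 = -(-1)*8/2 + 91 = -3*(-4/3) + 91 = 4 + 91 = 95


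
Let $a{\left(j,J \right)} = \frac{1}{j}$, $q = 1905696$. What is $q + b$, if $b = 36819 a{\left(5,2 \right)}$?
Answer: $\frac{9565299}{5} \approx 1.9131 \cdot 10^{6}$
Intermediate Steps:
$b = \frac{36819}{5} \approx 7363.8$
$q + b = 1905696 + \frac{36819}{5} = \frac{9565299}{5}$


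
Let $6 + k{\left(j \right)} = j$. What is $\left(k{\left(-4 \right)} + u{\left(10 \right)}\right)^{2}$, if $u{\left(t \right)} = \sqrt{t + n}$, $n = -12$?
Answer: $\left(10 - i \sqrt{2}\right)^{2} \approx 98.0 - 28.284 i$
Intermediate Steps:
$k{\left(j \right)} = -6 + j$
$u{\left(t \right)} = \sqrt{-12 + t}$ ($u{\left(t \right)} = \sqrt{t - 12} = \sqrt{-12 + t}$)
$\left(k{\left(-4 \right)} + u{\left(10 \right)}\right)^{2} = \left(\left(-6 - 4\right) + \sqrt{-12 + 10}\right)^{2} = \left(-10 + \sqrt{-2}\right)^{2} = \left(-10 + i \sqrt{2}\right)^{2}$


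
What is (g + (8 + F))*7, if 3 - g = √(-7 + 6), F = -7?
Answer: 28 - 7*I ≈ 28.0 - 7.0*I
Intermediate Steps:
g = 3 - I (g = 3 - √(-7 + 6) = 3 - √(-1) = 3 - I ≈ 3.0 - 1.0*I)
(g + (8 + F))*7 = ((3 - I) + (8 - 7))*7 = ((3 - I) + 1)*7 = (4 - I)*7 = 28 - 7*I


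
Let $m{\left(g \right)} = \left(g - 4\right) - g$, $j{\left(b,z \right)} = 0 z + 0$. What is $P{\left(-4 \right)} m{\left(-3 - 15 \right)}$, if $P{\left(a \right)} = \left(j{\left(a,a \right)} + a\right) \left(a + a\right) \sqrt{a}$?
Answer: $- 256 i \approx - 256.0 i$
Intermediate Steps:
$j{\left(b,z \right)} = 0$ ($j{\left(b,z \right)} = 0 + 0 = 0$)
$m{\left(g \right)} = -4$ ($m{\left(g \right)} = \left(g - 4\right) - g = \left(-4 + g\right) - g = -4$)
$P{\left(a \right)} = 2 a^{\frac{5}{2}}$ ($P{\left(a \right)} = \left(0 + a\right) \left(a + a\right) \sqrt{a} = a 2 a \sqrt{a} = 2 a^{2} \sqrt{a} = 2 a^{\frac{5}{2}}$)
$P{\left(-4 \right)} m{\left(-3 - 15 \right)} = 2 \left(-4\right)^{\frac{5}{2}} \left(-4\right) = 2 \cdot 32 i \left(-4\right) = 64 i \left(-4\right) = - 256 i$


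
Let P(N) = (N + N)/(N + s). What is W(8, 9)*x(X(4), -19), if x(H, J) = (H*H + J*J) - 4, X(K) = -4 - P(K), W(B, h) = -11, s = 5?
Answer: -339383/81 ≈ -4189.9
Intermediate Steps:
P(N) = 2*N/(5 + N) (P(N) = (N + N)/(N + 5) = (2*N)/(5 + N) = 2*N/(5 + N))
X(K) = -4 - 2*K/(5 + K)
x(H, J) = -4 + H**2 + J**2 (x(H, J) = (H**2 + J**2) - 4 = -4 + H**2 + J**2)
W(8, 9)*x(X(4), -19) = -11*(-4 + (2*(-10 - 3*4)/(5 + 4))**2 + (-19)**2) = -11*(-4 + (2*(-10 - 12)/9)**2 + 361) = -11*(-4 + (2*(1/9)*(-22))**2 + 361) = -11*(-4 + (-44/9)**2 + 361) = -11*(-4 + 1936/81 + 361) = -11*30853/81 = -339383/81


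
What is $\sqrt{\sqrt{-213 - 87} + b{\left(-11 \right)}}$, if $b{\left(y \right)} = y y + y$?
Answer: $\sqrt{110 + 10 i \sqrt{3}} \approx 10.52 + 0.82319 i$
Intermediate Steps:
$b{\left(y \right)} = y + y^{2}$ ($b{\left(y \right)} = y^{2} + y = y + y^{2}$)
$\sqrt{\sqrt{-213 - 87} + b{\left(-11 \right)}} = \sqrt{\sqrt{-213 - 87} - 11 \left(1 - 11\right)} = \sqrt{\sqrt{-300} - -110} = \sqrt{10 i \sqrt{3} + 110} = \sqrt{110 + 10 i \sqrt{3}}$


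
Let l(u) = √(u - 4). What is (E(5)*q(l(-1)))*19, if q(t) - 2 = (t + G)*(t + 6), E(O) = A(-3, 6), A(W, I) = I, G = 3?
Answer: 1710 + 1026*I*√5 ≈ 1710.0 + 2294.2*I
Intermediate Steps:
E(O) = 6
l(u) = √(-4 + u)
q(t) = 2 + (3 + t)*(6 + t) (q(t) = 2 + (t + 3)*(t + 6) = 2 + (3 + t)*(6 + t))
(E(5)*q(l(-1)))*19 = (6*(20 + (√(-4 - 1))² + 9*√(-4 - 1)))*19 = (6*(20 + (√(-5))² + 9*√(-5)))*19 = (6*(20 + (I*√5)² + 9*(I*√5)))*19 = (6*(20 - 5 + 9*I*√5))*19 = (6*(15 + 9*I*√5))*19 = (90 + 54*I*√5)*19 = 1710 + 1026*I*√5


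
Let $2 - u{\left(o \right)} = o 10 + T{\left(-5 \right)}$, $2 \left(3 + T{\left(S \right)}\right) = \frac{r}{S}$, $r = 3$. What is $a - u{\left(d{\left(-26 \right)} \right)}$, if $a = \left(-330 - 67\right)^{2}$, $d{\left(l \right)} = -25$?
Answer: $\frac{1573537}{10} \approx 1.5735 \cdot 10^{5}$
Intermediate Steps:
$a = 157609$ ($a = \left(-397\right)^{2} = 157609$)
$T{\left(S \right)} = -3 + \frac{3}{2 S}$ ($T{\left(S \right)} = -3 + \frac{3 \frac{1}{S}}{2} = -3 + \frac{3}{2 S}$)
$u{\left(o \right)} = \frac{53}{10} - 10 o$ ($u{\left(o \right)} = 2 - \left(o 10 - \left(3 - \frac{3}{2 \left(-5\right)}\right)\right) = 2 - \left(10 o + \left(-3 + \frac{3}{2} \left(- \frac{1}{5}\right)\right)\right) = 2 - \left(10 o - \frac{33}{10}\right) = 2 - \left(- \frac{33}{10} + 10 o\right) = \frac{53}{10} - 10 o$)
$a - u{\left(d{\left(-26 \right)} \right)} = 157609 - \left(\frac{53}{10} - -250\right) = 157609 - \left(\frac{53}{10} + 250\right) = 157609 - \frac{2553}{10} = \frac{1573537}{10}$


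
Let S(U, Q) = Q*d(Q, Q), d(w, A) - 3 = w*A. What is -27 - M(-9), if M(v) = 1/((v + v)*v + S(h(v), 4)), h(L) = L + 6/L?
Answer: -6427/238 ≈ -27.004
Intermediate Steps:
d(w, A) = 3 + A*w (d(w, A) = 3 + w*A = 3 + A*w)
S(U, Q) = Q*(3 + Q²) (S(U, Q) = Q*(3 + Q*Q) = Q*(3 + Q²))
M(v) = 1/(76 + 2*v²) (M(v) = 1/((v + v)*v + 4*(3 + 4²)) = 1/((2*v)*v + 4*(3 + 16)) = 1/(2*v² + 4*19) = 1/(2*v² + 76) = 1/(76 + 2*v²))
-27 - M(-9) = -27 - 1/(2*(38 + (-9)²)) = -27 - 1/(2*(38 + 81)) = -27 - 1/(2*119) = -27 - 1*1/238 = -27 - 1/238 = -6427/238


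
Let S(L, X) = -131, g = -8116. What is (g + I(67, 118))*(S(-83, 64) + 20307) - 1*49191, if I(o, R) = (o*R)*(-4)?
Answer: -801843431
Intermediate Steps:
I(o, R) = -4*R*o (I(o, R) = (R*o)*(-4) = -4*R*o)
(g + I(67, 118))*(S(-83, 64) + 20307) - 1*49191 = (-8116 - 4*118*67)*(-131 + 20307) - 1*49191 = (-8116 - 31624)*20176 - 49191 = -39740*20176 - 49191 = -801794240 - 49191 = -801843431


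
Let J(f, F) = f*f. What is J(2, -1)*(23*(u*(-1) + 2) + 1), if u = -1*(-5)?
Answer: -272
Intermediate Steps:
u = 5
J(f, F) = f**2
J(2, -1)*(23*(u*(-1) + 2) + 1) = 2**2*(23*(5*(-1) + 2) + 1) = 4*(23*(-5 + 2) + 1) = 4*(23*(-3) + 1) = 4*(-69 + 1) = 4*(-68) = -272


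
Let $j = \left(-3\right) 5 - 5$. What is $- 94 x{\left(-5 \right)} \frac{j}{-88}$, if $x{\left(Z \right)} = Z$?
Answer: $\frac{1175}{11} \approx 106.82$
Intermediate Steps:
$j = -20$ ($j = -15 - 5 = -20$)
$- 94 x{\left(-5 \right)} \frac{j}{-88} = \left(-94\right) \left(-5\right) \left(- \frac{20}{-88}\right) = 470 \left(\left(-20\right) \left(- \frac{1}{88}\right)\right) = 470 \cdot \frac{5}{22} = \frac{1175}{11}$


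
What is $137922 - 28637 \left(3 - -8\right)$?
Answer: $-177085$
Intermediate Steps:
$137922 - 28637 \left(3 - -8\right) = 137922 - 28637 \left(3 + 8\right) = 137922 - 315007 = -177085$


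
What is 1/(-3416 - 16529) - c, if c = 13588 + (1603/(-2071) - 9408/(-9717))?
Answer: -1817970507735864/133790441705 ≈ -13588.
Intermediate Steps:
c = 91149185311/6707969 (c = 13588 + (1603*(-1/2071) - 9408*(-1/9717)) = 13588 + (-1603/2071 + 3136/3239) = 13588 + 1302539/6707969 = 91149185311/6707969 ≈ 13588.)
1/(-3416 - 16529) - c = 1/(-3416 - 16529) - 1*91149185311/6707969 = 1/(-19945) - 91149185311/6707969 = -1/19945 - 91149185311/6707969 = -1817970507735864/133790441705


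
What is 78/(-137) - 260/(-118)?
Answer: 13208/8083 ≈ 1.6340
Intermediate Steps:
78/(-137) - 260/(-118) = 78*(-1/137) - 260*(-1/118) = -78/137 + 130/59 = 13208/8083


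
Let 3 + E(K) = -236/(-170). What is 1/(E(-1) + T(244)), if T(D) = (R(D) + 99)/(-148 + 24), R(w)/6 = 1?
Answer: -10540/25913 ≈ -0.40675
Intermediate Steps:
E(K) = -137/85 (E(K) = -3 - 236/(-170) = -3 - 236*(-1/170) = -3 + 118/85 = -137/85)
R(w) = 6 (R(w) = 6*1 = 6)
T(D) = -105/124 (T(D) = (6 + 99)/(-148 + 24) = 105/(-124) = 105*(-1/124) = -105/124)
1/(E(-1) + T(244)) = 1/(-137/85 - 105/124) = 1/(-25913/10540) = -10540/25913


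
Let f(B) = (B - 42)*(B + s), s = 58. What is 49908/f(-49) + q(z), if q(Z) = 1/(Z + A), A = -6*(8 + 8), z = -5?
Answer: -1680509/27573 ≈ -60.948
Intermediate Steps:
A = -96 (A = -6*16 = -96)
f(B) = (-42 + B)*(58 + B) (f(B) = (B - 42)*(B + 58) = (-42 + B)*(58 + B))
q(Z) = 1/(-96 + Z) (q(Z) = 1/(Z - 96) = 1/(-96 + Z))
49908/f(-49) + q(z) = 49908/(-2436 + (-49)² + 16*(-49)) + 1/(-96 - 5) = 49908/(-2436 + 2401 - 784) + 1/(-101) = 49908/(-819) - 1/101 = 49908*(-1/819) - 1/101 = -16636/273 - 1/101 = -1680509/27573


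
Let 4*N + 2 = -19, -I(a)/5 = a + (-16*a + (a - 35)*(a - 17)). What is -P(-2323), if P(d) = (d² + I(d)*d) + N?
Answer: -257993755195/4 ≈ -6.4498e+10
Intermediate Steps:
I(a) = 75*a - 5*(-35 + a)*(-17 + a) (I(a) = -5*(a + (-16*a + (a - 35)*(a - 17))) = -5*(a + (-16*a + (-35 + a)*(-17 + a))) = -5*(-15*a + (-35 + a)*(-17 + a)) = 75*a - 5*(-35 + a)*(-17 + a))
N = -21/4 (N = -½ + (¼)*(-19) = -½ - 19/4 = -21/4 ≈ -5.2500)
P(d) = -21/4 + d² + d*(-2975 - 5*d² + 335*d) (P(d) = (d² + (-2975 - 5*d² + 335*d)*d) - 21/4 = (d² + d*(-2975 - 5*d² + 335*d)) - 21/4 = -21/4 + d² + d*(-2975 - 5*d² + 335*d))
-P(-2323) = -(-21/4 - 2975*(-2323) - 5*(-2323)³ + 336*(-2323)²) = -(-21/4 + 6910925 - 5*(-12535672267) + 336*5396329) = -(-21/4 + 6910925 + 62678361335 + 1813166544) = -1*257993755195/4 = -257993755195/4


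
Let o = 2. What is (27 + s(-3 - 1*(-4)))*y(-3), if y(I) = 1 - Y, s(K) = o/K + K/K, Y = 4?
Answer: -90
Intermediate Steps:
s(K) = 1 + 2/K (s(K) = 2/K + K/K = 2/K + 1 = 1 + 2/K)
y(I) = -3 (y(I) = 1 - 1*4 = 1 - 4 = -3)
(27 + s(-3 - 1*(-4)))*y(-3) = (27 + (2 + (-3 - 1*(-4)))/(-3 - 1*(-4)))*(-3) = (27 + (2 + (-3 + 4))/(-3 + 4))*(-3) = (27 + (2 + 1)/1)*(-3) = (27 + 1*3)*(-3) = (27 + 3)*(-3) = 30*(-3) = -90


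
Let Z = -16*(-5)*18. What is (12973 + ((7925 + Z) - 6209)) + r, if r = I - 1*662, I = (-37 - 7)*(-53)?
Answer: 17799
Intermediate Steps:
I = 2332 (I = -44*(-53) = 2332)
Z = 1440 (Z = 80*18 = 1440)
r = 1670 (r = 2332 - 1*662 = 2332 - 662 = 1670)
(12973 + ((7925 + Z) - 6209)) + r = (12973 + ((7925 + 1440) - 6209)) + 1670 = (12973 + (9365 - 6209)) + 1670 = (12973 + 3156) + 1670 = 16129 + 1670 = 17799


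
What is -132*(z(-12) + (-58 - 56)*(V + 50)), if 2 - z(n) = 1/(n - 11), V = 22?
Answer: 24913284/23 ≈ 1.0832e+6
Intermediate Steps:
z(n) = 2 - 1/(-11 + n) (z(n) = 2 - 1/(n - 11) = 2 - 1/(-11 + n))
-132*(z(-12) + (-58 - 56)*(V + 50)) = -132*((-23 + 2*(-12))/(-11 - 12) + (-58 - 56)*(22 + 50)) = -132*((-23 - 24)/(-23) - 114*72) = -132*(-1/23*(-47) - 8208) = -132*(47/23 - 8208) = -132*(-188737/23) = 24913284/23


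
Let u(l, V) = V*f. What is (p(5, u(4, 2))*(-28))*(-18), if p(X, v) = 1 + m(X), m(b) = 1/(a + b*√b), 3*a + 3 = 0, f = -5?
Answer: 15750/31 + 630*√5/31 ≈ 553.51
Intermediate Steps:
a = -1 (a = -1 + (⅓)*0 = -1 + 0 = -1)
u(l, V) = -5*V (u(l, V) = V*(-5) = -5*V)
m(b) = 1/(-1 + b^(3/2)) (m(b) = 1/(-1 + b*√b) = 1/(-1 + b^(3/2)))
p(X, v) = 1 + 1/(-1 + X^(3/2))
(p(5, u(4, 2))*(-28))*(-18) = ((5^(3/2)/(-1 + 5^(3/2)))*(-28))*(-18) = (((5*√5)/(-1 + 5*√5))*(-28))*(-18) = ((5*√5/(-1 + 5*√5))*(-28))*(-18) = -140*√5/(-1 + 5*√5)*(-18) = 2520*√5/(-1 + 5*√5)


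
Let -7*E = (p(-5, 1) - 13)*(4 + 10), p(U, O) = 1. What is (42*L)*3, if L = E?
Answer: 3024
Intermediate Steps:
E = 24 (E = -(1 - 13)*(4 + 10)/7 = -(-12)*14/7 = -⅐*(-168) = 24)
L = 24
(42*L)*3 = (42*24)*3 = 1008*3 = 3024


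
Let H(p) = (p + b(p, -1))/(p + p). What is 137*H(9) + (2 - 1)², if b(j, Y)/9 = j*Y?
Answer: -547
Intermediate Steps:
b(j, Y) = 9*Y*j (b(j, Y) = 9*(j*Y) = 9*(Y*j) = 9*Y*j)
H(p) = -4 (H(p) = (p + 9*(-1)*p)/(p + p) = (p - 9*p)/((2*p)) = (-8*p)*(1/(2*p)) = -4)
137*H(9) + (2 - 1)² = 137*(-4) + (2 - 1)² = -548 + 1² = -548 + 1 = -547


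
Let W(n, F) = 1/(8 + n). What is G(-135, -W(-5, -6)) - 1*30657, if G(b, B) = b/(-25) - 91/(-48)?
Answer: -7355929/240 ≈ -30650.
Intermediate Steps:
G(b, B) = 91/48 - b/25 (G(b, B) = b*(-1/25) - 91*(-1/48) = -b/25 + 91/48 = 91/48 - b/25)
G(-135, -W(-5, -6)) - 1*30657 = (91/48 - 1/25*(-135)) - 1*30657 = (91/48 + 27/5) - 30657 = 1751/240 - 30657 = -7355929/240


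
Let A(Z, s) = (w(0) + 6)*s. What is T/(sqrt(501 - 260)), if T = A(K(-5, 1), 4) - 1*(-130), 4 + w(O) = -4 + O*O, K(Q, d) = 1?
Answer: 122*sqrt(241)/241 ≈ 7.8587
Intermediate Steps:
w(O) = -8 + O**2 (w(O) = -4 + (-4 + O*O) = -4 + (-4 + O**2) = -8 + O**2)
A(Z, s) = -2*s (A(Z, s) = ((-8 + 0**2) + 6)*s = ((-8 + 0) + 6)*s = (-8 + 6)*s = -2*s)
T = 122 (T = -2*4 - 1*(-130) = -8 + 130 = 122)
T/(sqrt(501 - 260)) = 122/(sqrt(501 - 260)) = 122/(sqrt(241)) = 122*(sqrt(241)/241) = 122*sqrt(241)/241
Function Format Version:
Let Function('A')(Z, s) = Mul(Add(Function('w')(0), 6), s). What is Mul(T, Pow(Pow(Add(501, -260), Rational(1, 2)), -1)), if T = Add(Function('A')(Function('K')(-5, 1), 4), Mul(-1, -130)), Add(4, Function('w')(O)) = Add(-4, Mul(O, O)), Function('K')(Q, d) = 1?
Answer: Mul(Rational(122, 241), Pow(241, Rational(1, 2))) ≈ 7.8587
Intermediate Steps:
Function('w')(O) = Add(-8, Pow(O, 2)) (Function('w')(O) = Add(-4, Add(-4, Mul(O, O))) = Add(-4, Add(-4, Pow(O, 2))) = Add(-8, Pow(O, 2)))
Function('A')(Z, s) = Mul(-2, s) (Function('A')(Z, s) = Mul(Add(Add(-8, Pow(0, 2)), 6), s) = Mul(Add(Add(-8, 0), 6), s) = Mul(Add(-8, 6), s) = Mul(-2, s))
T = 122 (T = Add(Mul(-2, 4), Mul(-1, -130)) = Add(-8, 130) = 122)
Mul(T, Pow(Pow(Add(501, -260), Rational(1, 2)), -1)) = Mul(122, Pow(Pow(Add(501, -260), Rational(1, 2)), -1)) = Mul(122, Pow(Pow(241, Rational(1, 2)), -1)) = Mul(122, Mul(Rational(1, 241), Pow(241, Rational(1, 2)))) = Mul(Rational(122, 241), Pow(241, Rational(1, 2)))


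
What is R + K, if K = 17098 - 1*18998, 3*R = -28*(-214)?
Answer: 292/3 ≈ 97.333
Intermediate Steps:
R = 5992/3 (R = (-28*(-214))/3 = (1/3)*5992 = 5992/3 ≈ 1997.3)
K = -1900 (K = 17098 - 18998 = -1900)
R + K = 5992/3 - 1900 = 292/3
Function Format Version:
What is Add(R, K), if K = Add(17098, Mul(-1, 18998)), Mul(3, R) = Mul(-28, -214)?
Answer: Rational(292, 3) ≈ 97.333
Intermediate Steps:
R = Rational(5992, 3) (R = Mul(Rational(1, 3), Mul(-28, -214)) = Mul(Rational(1, 3), 5992) = Rational(5992, 3) ≈ 1997.3)
K = -1900 (K = Add(17098, -18998) = -1900)
Add(R, K) = Add(Rational(5992, 3), -1900) = Rational(292, 3)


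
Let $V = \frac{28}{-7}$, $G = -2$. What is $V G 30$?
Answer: $240$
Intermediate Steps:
$V = -4$ ($V = 28 \left(- \frac{1}{7}\right) = -4$)
$V G 30 = \left(-4\right) \left(-2\right) 30 = 8 \cdot 30 = 240$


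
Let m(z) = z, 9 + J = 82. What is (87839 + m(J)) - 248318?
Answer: -160406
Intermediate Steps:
J = 73 (J = -9 + 82 = 73)
(87839 + m(J)) - 248318 = (87839 + 73) - 248318 = 87912 - 248318 = -160406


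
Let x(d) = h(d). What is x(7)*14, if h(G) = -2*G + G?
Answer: -98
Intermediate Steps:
h(G) = -G
x(d) = -d
x(7)*14 = -1*7*14 = -7*14 = -98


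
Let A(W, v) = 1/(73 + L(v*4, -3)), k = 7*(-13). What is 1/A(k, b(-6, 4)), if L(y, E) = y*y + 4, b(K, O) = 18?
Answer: 5261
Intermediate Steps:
L(y, E) = 4 + y**2 (L(y, E) = y**2 + 4 = 4 + y**2)
k = -91
A(W, v) = 1/(77 + 16*v**2) (A(W, v) = 1/(73 + (4 + (v*4)**2)) = 1/(73 + (4 + (4*v)**2)) = 1/(73 + (4 + 16*v**2)) = 1/(77 + 16*v**2))
1/A(k, b(-6, 4)) = 1/(1/(77 + 16*18**2)) = 1/(1/(77 + 16*324)) = 1/(1/(77 + 5184)) = 1/(1/5261) = 5261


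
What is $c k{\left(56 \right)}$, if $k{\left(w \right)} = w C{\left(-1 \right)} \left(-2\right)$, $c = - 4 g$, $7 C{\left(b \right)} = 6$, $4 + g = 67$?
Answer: $24192$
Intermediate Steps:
$g = 63$ ($g = -4 + 67 = 63$)
$C{\left(b \right)} = \frac{6}{7}$ ($C{\left(b \right)} = \frac{1}{7} \cdot 6 = \frac{6}{7}$)
$c = -252$ ($c = \left(-4\right) 63 = -252$)
$k{\left(w \right)} = - \frac{12 w}{7}$ ($k{\left(w \right)} = w \frac{6}{7} \left(-2\right) = \frac{6 w}{7} \left(-2\right) = - \frac{12 w}{7}$)
$c k{\left(56 \right)} = - 252 \left(\left(- \frac{12}{7}\right) 56\right) = \left(-252\right) \left(-96\right) = 24192$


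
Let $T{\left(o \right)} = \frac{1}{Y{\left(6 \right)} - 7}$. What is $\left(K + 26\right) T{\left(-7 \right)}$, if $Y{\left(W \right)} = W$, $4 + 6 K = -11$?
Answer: $- \frac{47}{2} \approx -23.5$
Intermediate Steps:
$K = - \frac{5}{2}$ ($K = - \frac{2}{3} + \frac{1}{6} \left(-11\right) = - \frac{2}{3} - \frac{11}{6} = - \frac{5}{2} \approx -2.5$)
$T{\left(o \right)} = -1$ ($T{\left(o \right)} = \frac{1}{6 - 7} = \frac{1}{-1} = -1$)
$\left(K + 26\right) T{\left(-7 \right)} = \left(- \frac{5}{2} + 26\right) \left(-1\right) = \frac{47}{2} \left(-1\right) = - \frac{47}{2}$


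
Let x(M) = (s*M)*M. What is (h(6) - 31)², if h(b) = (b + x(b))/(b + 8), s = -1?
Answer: 53824/49 ≈ 1098.4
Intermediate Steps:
x(M) = -M² (x(M) = (-M)*M = -M²)
h(b) = (b - b²)/(8 + b) (h(b) = (b - b²)/(b + 8) = (b - b²)/(8 + b))
(h(6) - 31)² = (6*(1 - 1*6)/(8 + 6) - 31)² = (6*(1 - 6)/14 - 31)² = (6*(1/14)*(-5) - 31)² = (-15/7 - 31)² = (-232/7)² = 53824/49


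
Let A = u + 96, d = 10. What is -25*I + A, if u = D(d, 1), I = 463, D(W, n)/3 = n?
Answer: -11476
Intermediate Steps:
D(W, n) = 3*n
u = 3 (u = 3*1 = 3)
A = 99 (A = 3 + 96 = 99)
-25*I + A = -25*463 + 99 = -11575 + 99 = -11476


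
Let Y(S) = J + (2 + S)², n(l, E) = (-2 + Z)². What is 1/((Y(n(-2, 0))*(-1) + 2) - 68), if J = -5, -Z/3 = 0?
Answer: -1/97 ≈ -0.010309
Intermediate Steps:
Z = 0 (Z = -3*0 = 0)
n(l, E) = 4 (n(l, E) = (-2 + 0)² = (-2)² = 4)
Y(S) = -5 + (2 + S)²
1/((Y(n(-2, 0))*(-1) + 2) - 68) = 1/(((-5 + (2 + 4)²)*(-1) + 2) - 68) = 1/(((-5 + 6²)*(-1) + 2) - 68) = 1/(((-5 + 36)*(-1) + 2) - 68) = 1/((31*(-1) + 2) - 68) = 1/((-31 + 2) - 68) = 1/(-29 - 68) = 1/(-97) = -1/97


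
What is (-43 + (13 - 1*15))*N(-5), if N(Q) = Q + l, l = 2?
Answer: 135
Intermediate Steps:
N(Q) = 2 + Q (N(Q) = Q + 2 = 2 + Q)
(-43 + (13 - 1*15))*N(-5) = (-43 + (13 - 1*15))*(2 - 5) = (-43 + (13 - 15))*(-3) = (-43 - 2)*(-3) = -45*(-3) = 135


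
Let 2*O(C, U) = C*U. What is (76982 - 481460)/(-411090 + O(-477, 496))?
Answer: 67413/88231 ≈ 0.76405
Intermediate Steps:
O(C, U) = C*U/2 (O(C, U) = (C*U)/2 = C*U/2)
(76982 - 481460)/(-411090 + O(-477, 496)) = (76982 - 481460)/(-411090 + (1/2)*(-477)*496) = -404478/(-411090 - 118296) = -404478/(-529386) = -404478*(-1/529386) = 67413/88231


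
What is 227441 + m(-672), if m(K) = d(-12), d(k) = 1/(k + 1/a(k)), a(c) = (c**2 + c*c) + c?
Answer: 753056875/3311 ≈ 2.2744e+5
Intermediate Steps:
a(c) = c + 2*c**2 (a(c) = (c**2 + c**2) + c = 2*c**2 + c = c + 2*c**2)
d(k) = 1/(k + 1/(k*(1 + 2*k)))
m(K) = -276/3311 (m(K) = -12*(1 + 2*(-12))/(1 + (-12)**2*(1 + 2*(-12))) = -12*(1 - 24)/(1 + 144*(1 - 24)) = -12*(-23)/(1 + 144*(-23)) = -12*(-23)/(1 - 3312) = -12*(-23)/(-3311) = -12*(-1/3311)*(-23) = -276/3311)
227441 + m(-672) = 227441 - 276/3311 = 753056875/3311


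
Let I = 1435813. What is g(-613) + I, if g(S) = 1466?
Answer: 1437279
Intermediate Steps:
g(-613) + I = 1466 + 1435813 = 1437279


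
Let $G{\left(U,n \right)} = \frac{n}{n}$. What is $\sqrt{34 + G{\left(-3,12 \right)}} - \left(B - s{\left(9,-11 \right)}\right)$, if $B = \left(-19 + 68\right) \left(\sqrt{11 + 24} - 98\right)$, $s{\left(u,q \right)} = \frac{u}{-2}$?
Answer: $\frac{9595}{2} - 48 \sqrt{35} \approx 4513.5$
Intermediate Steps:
$s{\left(u,q \right)} = - \frac{u}{2}$ ($s{\left(u,q \right)} = u \left(- \frac{1}{2}\right) = - \frac{u}{2}$)
$G{\left(U,n \right)} = 1$
$B = -4802 + 49 \sqrt{35}$ ($B = 49 \left(\sqrt{35} - 98\right) = 49 \left(-98 + \sqrt{35}\right) = -4802 + 49 \sqrt{35} \approx -4512.1$)
$\sqrt{34 + G{\left(-3,12 \right)}} - \left(B - s{\left(9,-11 \right)}\right) = \sqrt{34 + 1} - \left(\left(-4802 + 49 \sqrt{35}\right) - \left(- \frac{1}{2}\right) 9\right) = \sqrt{35} - \left(\left(-4802 + 49 \sqrt{35}\right) - - \frac{9}{2}\right) = \sqrt{35} - \left(\left(-4802 + 49 \sqrt{35}\right) + \frac{9}{2}\right) = \sqrt{35} - \left(- \frac{9595}{2} + 49 \sqrt{35}\right) = \sqrt{35} + \left(\frac{9595}{2} - 49 \sqrt{35}\right) = \frac{9595}{2} - 48 \sqrt{35}$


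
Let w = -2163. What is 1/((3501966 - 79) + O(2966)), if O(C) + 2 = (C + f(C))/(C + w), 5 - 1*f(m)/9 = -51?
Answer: 803/2812017125 ≈ 2.8556e-7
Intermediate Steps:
f(m) = 504 (f(m) = 45 - 9*(-51) = 45 + 459 = 504)
O(C) = -2 + (504 + C)/(-2163 + C) (O(C) = -2 + (C + 504)/(C - 2163) = -2 + (504 + C)/(-2163 + C))
1/((3501966 - 79) + O(2966)) = 1/((3501966 - 79) + (4830 - 1*2966)/(-2163 + 2966)) = 1/(3501887 + (4830 - 2966)/803) = 1/(3501887 + (1/803)*1864) = 1/(3501887 + 1864/803) = 1/(2812017125/803) = 803/2812017125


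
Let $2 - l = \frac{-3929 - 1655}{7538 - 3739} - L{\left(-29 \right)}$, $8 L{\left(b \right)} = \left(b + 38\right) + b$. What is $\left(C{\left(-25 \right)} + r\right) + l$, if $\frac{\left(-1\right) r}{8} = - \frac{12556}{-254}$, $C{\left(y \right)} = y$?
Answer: $- \frac{404789739}{964946} \approx -419.49$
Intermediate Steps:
$L{\left(b \right)} = \frac{19}{4} + \frac{b}{4}$ ($L{\left(b \right)} = \frac{\left(b + 38\right) + b}{8} = \frac{\left(38 + b\right) + b}{8} = \frac{38 + 2 b}{8} = \frac{19}{4} + \frac{b}{4}$)
$l = \frac{7369}{7598}$ ($l = 2 - \left(\frac{-3929 - 1655}{7538 - 3739} - \left(\frac{19}{4} + \frac{1}{4} \left(-29\right)\right)\right) = 2 - \left(- \frac{5584}{3799} - \left(\frac{19}{4} - \frac{29}{4}\right)\right) = 2 - \left(\left(-5584\right) \frac{1}{3799} - - \frac{5}{2}\right) = 2 - \left(- \frac{5584}{3799} + \frac{5}{2}\right) = 2 - \frac{7827}{7598} = \frac{7369}{7598} \approx 0.96986$)
$r = - \frac{50224}{127}$ ($r = - 8 \left(- \frac{12556}{-254}\right) = - 8 \left(\left(-12556\right) \left(- \frac{1}{254}\right)\right) = \left(-8\right) \frac{6278}{127} = - \frac{50224}{127} \approx -395.46$)
$\left(C{\left(-25 \right)} + r\right) + l = \left(-25 - \frac{50224}{127}\right) + \frac{7369}{7598} = - \frac{53399}{127} + \frac{7369}{7598} = - \frac{404789739}{964946}$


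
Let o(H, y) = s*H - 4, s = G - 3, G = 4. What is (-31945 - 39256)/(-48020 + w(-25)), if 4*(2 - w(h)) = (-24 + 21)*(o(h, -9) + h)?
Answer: 142402/96117 ≈ 1.4815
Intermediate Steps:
s = 1 (s = 4 - 3 = 1)
o(H, y) = -4 + H (o(H, y) = 1*H - 4 = H - 4 = -4 + H)
w(h) = -1 + 3*h/2 (w(h) = 2 - (-24 + 21)*((-4 + h) + h)/4 = 2 - (-3)*(-4 + 2*h)/4 = 2 - (12 - 6*h)/4 = 2 + (-3 + 3*h/2) = -1 + 3*h/2)
(-31945 - 39256)/(-48020 + w(-25)) = (-31945 - 39256)/(-48020 + (-1 + (3/2)*(-25))) = -71201/(-48020 + (-1 - 75/2)) = -71201/(-48020 - 77/2) = -71201/(-96117/2) = -71201*(-2/96117) = 142402/96117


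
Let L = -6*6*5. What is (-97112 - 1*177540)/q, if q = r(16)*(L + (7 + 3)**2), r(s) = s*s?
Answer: 68663/5120 ≈ 13.411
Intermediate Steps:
r(s) = s**2
L = -180 (L = -36*5 = -180)
q = -20480 (q = 16**2*(-180 + (7 + 3)**2) = 256*(-180 + 10**2) = 256*(-180 + 100) = 256*(-80) = -20480)
(-97112 - 1*177540)/q = (-97112 - 1*177540)/(-20480) = (-97112 - 177540)*(-1/20480) = -274652*(-1/20480) = 68663/5120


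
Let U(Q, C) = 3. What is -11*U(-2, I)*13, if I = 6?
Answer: -429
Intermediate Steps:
-11*U(-2, I)*13 = -11*3*13 = -33*13 = -429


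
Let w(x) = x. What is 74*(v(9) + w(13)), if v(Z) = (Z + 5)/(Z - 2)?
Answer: 1110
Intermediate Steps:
v(Z) = (5 + Z)/(-2 + Z)
74*(v(9) + w(13)) = 74*((5 + 9)/(-2 + 9) + 13) = 74*(14/7 + 13) = 74*((⅐)*14 + 13) = 74*(2 + 13) = 74*15 = 1110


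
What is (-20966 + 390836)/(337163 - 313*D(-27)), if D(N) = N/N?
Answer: 36987/33685 ≈ 1.0980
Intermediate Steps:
D(N) = 1
(-20966 + 390836)/(337163 - 313*D(-27)) = (-20966 + 390836)/(337163 - 313*1) = 369870/(337163 - 313) = 369870/336850 = 369870*(1/336850) = 36987/33685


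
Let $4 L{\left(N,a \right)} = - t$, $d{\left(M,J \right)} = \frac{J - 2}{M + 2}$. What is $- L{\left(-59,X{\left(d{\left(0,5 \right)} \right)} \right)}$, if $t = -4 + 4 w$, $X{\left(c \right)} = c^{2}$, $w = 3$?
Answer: $2$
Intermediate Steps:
$d{\left(M,J \right)} = \frac{-2 + J}{2 + M}$
$t = 8$ ($t = -4 + 4 \cdot 3 = -4 + 12 = 8$)
$L{\left(N,a \right)} = -2$ ($L{\left(N,a \right)} = \frac{\left(-1\right) 8}{4} = \frac{1}{4} \left(-8\right) = -2$)
$- L{\left(-59,X{\left(d{\left(0,5 \right)} \right)} \right)} = \left(-1\right) \left(-2\right) = 2$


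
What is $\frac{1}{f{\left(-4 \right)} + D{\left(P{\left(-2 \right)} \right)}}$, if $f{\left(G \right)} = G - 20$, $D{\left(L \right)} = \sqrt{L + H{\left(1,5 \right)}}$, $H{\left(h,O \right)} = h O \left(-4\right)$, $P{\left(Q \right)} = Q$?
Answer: $- \frac{12}{299} - \frac{i \sqrt{22}}{598} \approx -0.040134 - 0.0078435 i$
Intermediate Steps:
$H{\left(h,O \right)} = - 4 O h$ ($H{\left(h,O \right)} = O h \left(-4\right) = - 4 O h$)
$D{\left(L \right)} = \sqrt{-20 + L}$ ($D{\left(L \right)} = \sqrt{L - 20 \cdot 1} = \sqrt{L - 20} = \sqrt{-20 + L}$)
$f{\left(G \right)} = -20 + G$
$\frac{1}{f{\left(-4 \right)} + D{\left(P{\left(-2 \right)} \right)}} = \frac{1}{\left(-20 - 4\right) + \sqrt{-20 - 2}} = \frac{1}{-24 + \sqrt{-22}} = \frac{1}{-24 + i \sqrt{22}}$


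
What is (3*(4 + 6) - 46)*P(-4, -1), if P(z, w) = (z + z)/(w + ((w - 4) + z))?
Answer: -64/5 ≈ -12.800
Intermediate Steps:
P(z, w) = 2*z/(-4 + z + 2*w) (P(z, w) = (2*z)/(w + ((-4 + w) + z)) = (2*z)/(w + (-4 + w + z)) = (2*z)/(-4 + z + 2*w) = 2*z/(-4 + z + 2*w))
(3*(4 + 6) - 46)*P(-4, -1) = (3*(4 + 6) - 46)*(2*(-4)/(-4 - 4 + 2*(-1))) = (3*10 - 46)*(2*(-4)/(-4 - 4 - 2)) = (30 - 46)*(2*(-4)/(-10)) = -32*(-4)*(-1)/10 = -16*⅘ = -64/5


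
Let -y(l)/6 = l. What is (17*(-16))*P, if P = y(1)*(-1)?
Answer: -1632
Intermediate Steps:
y(l) = -6*l
P = 6 (P = -6*1*(-1) = -6*(-1) = 6)
(17*(-16))*P = (17*(-16))*6 = -272*6 = -1632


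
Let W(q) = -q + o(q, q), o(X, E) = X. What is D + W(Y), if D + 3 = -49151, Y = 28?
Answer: -49154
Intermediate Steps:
W(q) = 0 (W(q) = -q + q = 0)
D = -49154 (D = -3 - 49151 = -49154)
D + W(Y) = -49154 + 0 = -49154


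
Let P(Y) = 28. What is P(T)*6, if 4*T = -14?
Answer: 168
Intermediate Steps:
T = -7/2 (T = (¼)*(-14) = -7/2 ≈ -3.5000)
P(T)*6 = 28*6 = 168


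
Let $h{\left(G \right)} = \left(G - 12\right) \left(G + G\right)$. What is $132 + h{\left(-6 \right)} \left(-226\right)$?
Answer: $-48684$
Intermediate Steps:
$h{\left(G \right)} = 2 G \left(-12 + G\right)$ ($h{\left(G \right)} = \left(-12 + G\right) 2 G = 2 G \left(-12 + G\right)$)
$132 + h{\left(-6 \right)} \left(-226\right) = 132 + 2 \left(-6\right) \left(-12 - 6\right) \left(-226\right) = 132 + 2 \left(-6\right) \left(-18\right) \left(-226\right) = 132 + 216 \left(-226\right) = 132 - 48816 = -48684$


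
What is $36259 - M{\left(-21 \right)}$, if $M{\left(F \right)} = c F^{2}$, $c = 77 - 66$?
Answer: $31408$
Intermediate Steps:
$c = 11$ ($c = 77 - 66 = 11$)
$M{\left(F \right)} = 11 F^{2}$
$36259 - M{\left(-21 \right)} = 36259 - 11 \left(-21\right)^{2} = 36259 - 11 \cdot 441 = 36259 - 4851 = 31408$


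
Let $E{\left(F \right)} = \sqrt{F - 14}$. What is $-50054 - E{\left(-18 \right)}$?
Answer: $-50054 - 4 i \sqrt{2} \approx -50054.0 - 5.6569 i$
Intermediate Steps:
$E{\left(F \right)} = \sqrt{-14 + F}$
$-50054 - E{\left(-18 \right)} = -50054 - \sqrt{-14 - 18} = -50054 - \sqrt{-32} = -50054 - 4 i \sqrt{2}$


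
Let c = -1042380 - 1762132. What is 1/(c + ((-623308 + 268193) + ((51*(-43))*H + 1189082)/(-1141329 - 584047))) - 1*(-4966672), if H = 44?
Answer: 13538019661020270224/2725772843671 ≈ 4.9667e+6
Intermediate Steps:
c = -2804512
1/(c + ((-623308 + 268193) + ((51*(-43))*H + 1189082)/(-1141329 - 584047))) - 1*(-4966672) = 1/(-2804512 + ((-623308 + 268193) + ((51*(-43))*44 + 1189082)/(-1141329 - 584047))) - 1*(-4966672) = 1/(-2804512 + (-355115 + (-2193*44 + 1189082)/(-1725376))) + 4966672 = 1/(-2804512 + (-355115 + (-96492 + 1189082)*(-1/1725376))) + 4966672 = 1/(-2804512 + (-355115 + 1092590*(-1/1725376))) + 4966672 = 1/(-2804512 + (-355115 - 546295/862688)) + 4966672 = 1/(-2804512 - 306353995415/862688) + 4966672 = 1/(-2725772843671/862688) + 4966672 = -862688/2725772843671 + 4966672 = 13538019661020270224/2725772843671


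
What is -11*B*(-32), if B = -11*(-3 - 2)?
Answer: 19360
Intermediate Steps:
B = 55 (B = -11*(-5) = 55)
-11*B*(-32) = -11*55*(-32) = -605*(-32) = 19360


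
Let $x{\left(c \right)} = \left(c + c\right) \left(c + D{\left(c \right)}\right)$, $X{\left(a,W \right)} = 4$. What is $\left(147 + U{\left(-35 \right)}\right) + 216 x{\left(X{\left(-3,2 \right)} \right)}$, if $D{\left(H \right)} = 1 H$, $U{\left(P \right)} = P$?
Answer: $13936$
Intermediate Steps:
$D{\left(H \right)} = H$
$x{\left(c \right)} = 4 c^{2}$ ($x{\left(c \right)} = \left(c + c\right) \left(c + c\right) = 2 c 2 c = 4 c^{2}$)
$\left(147 + U{\left(-35 \right)}\right) + 216 x{\left(X{\left(-3,2 \right)} \right)} = \left(147 - 35\right) + 216 \cdot 4 \cdot 4^{2} = 112 + 216 \cdot 4 \cdot 16 = 112 + 216 \cdot 64 = 112 + 13824 = 13936$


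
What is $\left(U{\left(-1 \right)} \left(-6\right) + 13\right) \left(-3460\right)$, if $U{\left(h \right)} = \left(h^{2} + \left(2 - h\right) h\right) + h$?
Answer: $-107260$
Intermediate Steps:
$U{\left(h \right)} = h + h^{2} + h \left(2 - h\right)$ ($U{\left(h \right)} = \left(h^{2} + h \left(2 - h\right)\right) + h = h + h^{2} + h \left(2 - h\right)$)
$\left(U{\left(-1 \right)} \left(-6\right) + 13\right) \left(-3460\right) = \left(3 \left(-1\right) \left(-6\right) + 13\right) \left(-3460\right) = \left(\left(-3\right) \left(-6\right) + 13\right) \left(-3460\right) = \left(18 + 13\right) \left(-3460\right) = 31 \left(-3460\right) = -107260$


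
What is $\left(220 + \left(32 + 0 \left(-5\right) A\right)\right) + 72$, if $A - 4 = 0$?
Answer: $324$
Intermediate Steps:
$A = 4$ ($A = 4 + 0 = 4$)
$\left(220 + \left(32 + 0 \left(-5\right) A\right)\right) + 72 = \left(220 + \left(32 + 0 \left(-5\right) 4\right)\right) + 72 = \left(220 + \left(32 + 0 \cdot 4\right)\right) + 72 = \left(220 + \left(32 + 0\right)\right) + 72 = \left(220 + 32\right) + 72 = 252 + 72 = 324$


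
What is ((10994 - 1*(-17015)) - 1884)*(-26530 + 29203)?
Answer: 69832125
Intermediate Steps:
((10994 - 1*(-17015)) - 1884)*(-26530 + 29203) = ((10994 + 17015) - 1884)*2673 = (28009 - 1884)*2673 = 26125*2673 = 69832125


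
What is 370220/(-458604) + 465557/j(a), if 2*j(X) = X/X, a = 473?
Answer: 106753058659/114651 ≈ 9.3111e+5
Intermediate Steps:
j(X) = 1/2 (j(X) = (X/X)/2 = (1/2)*1 = 1/2)
370220/(-458604) + 465557/j(a) = 370220/(-458604) + 465557/(1/2) = 370220*(-1/458604) + 465557*2 = -92555/114651 + 931114 = 106753058659/114651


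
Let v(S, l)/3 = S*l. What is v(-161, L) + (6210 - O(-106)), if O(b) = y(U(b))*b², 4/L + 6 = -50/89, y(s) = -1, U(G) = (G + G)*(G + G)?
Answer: 2590103/146 ≈ 17740.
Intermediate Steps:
U(G) = 4*G² (U(G) = (2*G)*(2*G) = 4*G²)
L = -89/146 (L = 4/(-6 - 50/89) = 4/(-584/89) = 4*(-89/584) = -89/146 ≈ -0.60959)
O(b) = -b²
v(S, l) = 3*S*l (v(S, l) = 3*(S*l) = 3*S*l)
v(-161, L) + (6210 - O(-106)) = 3*(-161)*(-89/146) + (6210 - (-1)*(-106)²) = 42987/146 + (6210 - (-1)*11236) = 42987/146 + (6210 - 1*(-11236)) = 42987/146 + (6210 + 11236) = 42987/146 + 17446 = 2590103/146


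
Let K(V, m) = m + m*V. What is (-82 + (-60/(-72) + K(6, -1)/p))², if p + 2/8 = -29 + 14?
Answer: 872552521/133956 ≈ 6513.7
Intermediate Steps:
K(V, m) = m + V*m
p = -61/4 (p = -¼ + (-29 + 14) = -¼ - 15 = -61/4 ≈ -15.250)
(-82 + (-60/(-72) + K(6, -1)/p))² = (-82 + (-60/(-72) + (-(1 + 6))/(-61/4)))² = (-82 + (-60*(-1/72) - 1*7*(-4/61)))² = (-82 + (⅚ - 7*(-4/61)))² = (-82 + (⅚ + 28/61))² = (-82 + 473/366)² = (-29539/366)² = 872552521/133956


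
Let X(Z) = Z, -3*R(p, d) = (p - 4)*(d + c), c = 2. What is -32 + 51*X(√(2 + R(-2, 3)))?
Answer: -32 + 102*√3 ≈ 144.67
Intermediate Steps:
R(p, d) = -(-4 + p)*(2 + d)/3 (R(p, d) = -(p - 4)*(d + 2)/3 = -(-4 + p)*(2 + d)/3)
-32 + 51*X(√(2 + R(-2, 3))) = -32 + 51*√(2 + (8/3 - ⅔*(-2) + (4/3)*3 - ⅓*3*(-2))) = -32 + 51*√(2 + (8/3 + 4/3 + 4 + 2)) = -32 + 51*√(2 + 10) = -32 + 51*√12 = -32 + 51*(2*√3) = -32 + 102*√3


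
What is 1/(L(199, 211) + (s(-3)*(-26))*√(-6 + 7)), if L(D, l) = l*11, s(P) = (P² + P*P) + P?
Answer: 1/1931 ≈ 0.00051787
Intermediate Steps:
s(P) = P + 2*P² (s(P) = (P² + P²) + P = 2*P² + P = P + 2*P²)
L(D, l) = 11*l
1/(L(199, 211) + (s(-3)*(-26))*√(-6 + 7)) = 1/(11*211 + (-3*(1 + 2*(-3))*(-26))*√(-6 + 7)) = 1/(2321 + (-3*(1 - 6)*(-26))*√1) = 1/(2321 + (-3*(-5)*(-26))*1) = 1/(2321 + (15*(-26))*1) = 1/(2321 - 390*1) = 1/(2321 - 390) = 1/1931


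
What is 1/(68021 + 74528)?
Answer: 1/142549 ≈ 7.0151e-6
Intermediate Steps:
1/(68021 + 74528) = 1/142549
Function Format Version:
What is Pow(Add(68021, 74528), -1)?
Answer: Rational(1, 142549) ≈ 7.0151e-6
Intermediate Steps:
Pow(Add(68021, 74528), -1) = Pow(142549, -1) = Rational(1, 142549)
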